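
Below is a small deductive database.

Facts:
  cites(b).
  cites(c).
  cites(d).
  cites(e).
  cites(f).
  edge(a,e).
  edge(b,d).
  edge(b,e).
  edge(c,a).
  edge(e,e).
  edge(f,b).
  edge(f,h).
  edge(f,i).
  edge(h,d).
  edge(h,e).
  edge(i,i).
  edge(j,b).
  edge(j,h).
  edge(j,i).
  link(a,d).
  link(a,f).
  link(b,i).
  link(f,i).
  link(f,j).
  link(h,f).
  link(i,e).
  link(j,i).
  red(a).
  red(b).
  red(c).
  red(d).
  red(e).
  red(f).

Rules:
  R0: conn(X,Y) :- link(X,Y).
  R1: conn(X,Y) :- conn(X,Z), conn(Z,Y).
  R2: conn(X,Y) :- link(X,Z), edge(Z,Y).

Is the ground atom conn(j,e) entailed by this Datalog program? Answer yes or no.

yes

round 1: derive conn(a,d) via R0 from link(a,d)
round 1: derive conn(a,f) via R0 from link(a,f)
round 1: derive conn(b,i) via R0 from link(b,i)
round 1: derive conn(f,i) via R0 from link(f,i)
round 1: derive conn(f,j) via R0 from link(f,j)
round 1: derive conn(h,f) via R0 from link(h,f)
round 1: derive conn(i,e) via R0 from link(i,e)
round 1: derive conn(j,i) via R0 from link(j,i)
round 1: derive conn(a,b) via R2 from link(a,f), edge(f,b)
round 1: derive conn(a,h) via R2 from link(a,f), edge(f,h)
round 1: derive conn(a,i) via R2 from link(a,f), edge(f,i)
round 1: derive conn(f,b) via R2 from link(f,j), edge(j,b)
round 1: derive conn(f,h) via R2 from link(f,j), edge(j,h)
round 1: derive conn(h,b) via R2 from link(h,f), edge(f,b)
round 1: derive conn(h,h) via R2 from link(h,f), edge(f,h)
round 1: derive conn(h,i) via R2 from link(h,f), edge(f,i)
round 2: derive conn(a,e) via R1 from conn(a,i), conn(i,e)
round 2: derive conn(a,j) via R1 from conn(a,f), conn(f,j)
round 2: derive conn(b,e) via R1 from conn(b,i), conn(i,e)
round 2: derive conn(f,e) via R1 from conn(f,i), conn(i,e)
round 2: derive conn(f,f) via R1 from conn(f,h), conn(h,f)
round 2: derive conn(h,e) via R1 from conn(h,i), conn(i,e)
round 2: derive conn(h,j) via R1 from conn(h,f), conn(f,j)
round 2: derive conn(j,e) via R1 from conn(j,i), conn(i,e)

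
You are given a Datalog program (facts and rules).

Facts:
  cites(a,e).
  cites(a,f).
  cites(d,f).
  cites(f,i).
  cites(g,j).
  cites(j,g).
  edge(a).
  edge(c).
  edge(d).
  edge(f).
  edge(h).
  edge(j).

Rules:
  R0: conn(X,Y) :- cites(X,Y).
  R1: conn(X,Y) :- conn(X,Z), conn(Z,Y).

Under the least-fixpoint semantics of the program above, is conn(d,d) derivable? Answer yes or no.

round 1: derive conn(a,e) via R0 from cites(a,e)
round 1: derive conn(a,f) via R0 from cites(a,f)
round 1: derive conn(d,f) via R0 from cites(d,f)
round 1: derive conn(f,i) via R0 from cites(f,i)
round 1: derive conn(g,j) via R0 from cites(g,j)
round 1: derive conn(j,g) via R0 from cites(j,g)
round 2: derive conn(a,i) via R1 from conn(a,f), conn(f,i)
round 2: derive conn(d,i) via R1 from conn(d,f), conn(f,i)
round 2: derive conn(g,g) via R1 from conn(g,j), conn(j,g)
round 2: derive conn(j,j) via R1 from conn(j,g), conn(g,j)

no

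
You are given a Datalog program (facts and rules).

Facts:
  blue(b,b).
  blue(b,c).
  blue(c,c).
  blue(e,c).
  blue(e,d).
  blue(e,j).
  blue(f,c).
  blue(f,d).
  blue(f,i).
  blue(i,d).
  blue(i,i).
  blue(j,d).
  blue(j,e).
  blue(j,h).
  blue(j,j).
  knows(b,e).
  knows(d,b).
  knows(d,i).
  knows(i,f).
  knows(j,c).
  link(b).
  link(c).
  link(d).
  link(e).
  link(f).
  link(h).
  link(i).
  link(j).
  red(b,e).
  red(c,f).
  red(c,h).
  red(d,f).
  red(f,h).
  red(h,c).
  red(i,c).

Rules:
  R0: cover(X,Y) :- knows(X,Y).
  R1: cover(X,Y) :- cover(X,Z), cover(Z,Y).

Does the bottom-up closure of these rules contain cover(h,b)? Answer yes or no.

round 1: derive cover(b,e) via R0 from knows(b,e)
round 1: derive cover(d,b) via R0 from knows(d,b)
round 1: derive cover(d,i) via R0 from knows(d,i)
round 1: derive cover(i,f) via R0 from knows(i,f)
round 1: derive cover(j,c) via R0 from knows(j,c)
round 2: derive cover(d,e) via R1 from cover(d,b), cover(b,e)
round 2: derive cover(d,f) via R1 from cover(d,i), cover(i,f)

no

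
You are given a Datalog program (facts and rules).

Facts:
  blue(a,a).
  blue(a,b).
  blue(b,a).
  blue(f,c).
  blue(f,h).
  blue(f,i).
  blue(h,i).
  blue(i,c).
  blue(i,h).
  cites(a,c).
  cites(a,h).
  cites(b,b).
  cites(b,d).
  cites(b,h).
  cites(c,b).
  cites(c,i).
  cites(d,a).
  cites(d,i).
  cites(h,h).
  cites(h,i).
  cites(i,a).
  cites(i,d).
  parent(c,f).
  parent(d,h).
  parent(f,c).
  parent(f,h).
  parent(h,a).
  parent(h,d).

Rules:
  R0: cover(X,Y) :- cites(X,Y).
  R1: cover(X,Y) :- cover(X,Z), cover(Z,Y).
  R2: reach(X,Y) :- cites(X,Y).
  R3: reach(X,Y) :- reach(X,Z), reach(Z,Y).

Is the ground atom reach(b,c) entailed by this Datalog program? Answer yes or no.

yes

round 1: derive reach(a,c) via R2 from cites(a,c)
round 1: derive reach(a,h) via R2 from cites(a,h)
round 1: derive reach(b,b) via R2 from cites(b,b)
round 1: derive reach(b,d) via R2 from cites(b,d)
round 1: derive reach(b,h) via R2 from cites(b,h)
round 1: derive reach(c,b) via R2 from cites(c,b)
round 1: derive reach(c,i) via R2 from cites(c,i)
round 1: derive reach(d,a) via R2 from cites(d,a)
round 1: derive reach(d,i) via R2 from cites(d,i)
round 1: derive reach(h,h) via R2 from cites(h,h)
round 1: derive reach(h,i) via R2 from cites(h,i)
round 1: derive reach(i,a) via R2 from cites(i,a)
round 1: derive reach(i,d) via R2 from cites(i,d)
round 2: derive reach(a,b) via R3 from reach(a,c), reach(c,b)
round 2: derive reach(a,i) via R3 from reach(a,c), reach(c,i)
round 2: derive reach(b,a) via R3 from reach(b,d), reach(d,a)
round 2: derive reach(b,i) via R3 from reach(b,d), reach(d,i)
round 2: derive reach(c,a) via R3 from reach(c,i), reach(i,a)
round 2: derive reach(c,d) via R3 from reach(c,b), reach(b,d)
round 2: derive reach(c,h) via R3 from reach(c,b), reach(b,h)
round 2: derive reach(d,c) via R3 from reach(d,a), reach(a,c)
round 2: derive reach(d,d) via R3 from reach(d,i), reach(i,d)
round 2: derive reach(d,h) via R3 from reach(d,a), reach(a,h)
round 2: derive reach(h,a) via R3 from reach(h,i), reach(i,a)
round 2: derive reach(h,d) via R3 from reach(h,i), reach(i,d)
round 2: derive reach(i,c) via R3 from reach(i,a), reach(a,c)
round 2: derive reach(i,h) via R3 from reach(i,a), reach(a,h)
round 2: derive reach(i,i) via R3 from reach(i,d), reach(d,i)
round 3: derive reach(a,a) via R3 from reach(a,b), reach(b,a)
round 3: derive reach(a,d) via R3 from reach(a,b), reach(b,d)
round 3: derive reach(b,c) via R3 from reach(b,a), reach(a,c)
round 3: derive reach(c,c) via R3 from reach(c,a), reach(a,c)
round 3: derive reach(d,b) via R3 from reach(d,a), reach(a,b)
round 3: derive reach(h,b) via R3 from reach(h,a), reach(a,b)
round 3: derive reach(h,c) via R3 from reach(h,a), reach(a,c)
round 3: derive reach(i,b) via R3 from reach(i,a), reach(a,b)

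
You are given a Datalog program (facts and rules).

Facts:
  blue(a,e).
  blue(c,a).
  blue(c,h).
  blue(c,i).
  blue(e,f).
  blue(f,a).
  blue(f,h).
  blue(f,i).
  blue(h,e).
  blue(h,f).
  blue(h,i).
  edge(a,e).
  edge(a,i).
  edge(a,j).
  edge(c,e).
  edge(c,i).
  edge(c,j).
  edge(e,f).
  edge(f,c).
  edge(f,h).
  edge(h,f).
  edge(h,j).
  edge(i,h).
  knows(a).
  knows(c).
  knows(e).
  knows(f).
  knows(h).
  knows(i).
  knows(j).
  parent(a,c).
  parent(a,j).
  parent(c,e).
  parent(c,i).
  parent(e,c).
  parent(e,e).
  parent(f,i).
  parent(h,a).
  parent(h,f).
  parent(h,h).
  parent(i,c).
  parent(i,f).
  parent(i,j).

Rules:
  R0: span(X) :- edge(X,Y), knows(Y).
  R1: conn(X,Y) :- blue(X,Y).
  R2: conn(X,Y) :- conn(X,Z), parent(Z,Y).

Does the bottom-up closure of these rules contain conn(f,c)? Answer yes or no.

round 1: derive conn(a,e) via R1 from blue(a,e)
round 1: derive conn(c,a) via R1 from blue(c,a)
round 1: derive conn(c,h) via R1 from blue(c,h)
round 1: derive conn(c,i) via R1 from blue(c,i)
round 1: derive conn(e,f) via R1 from blue(e,f)
round 1: derive conn(f,a) via R1 from blue(f,a)
round 1: derive conn(f,h) via R1 from blue(f,h)
round 1: derive conn(f,i) via R1 from blue(f,i)
round 1: derive conn(h,e) via R1 from blue(h,e)
round 1: derive conn(h,f) via R1 from blue(h,f)
round 1: derive conn(h,i) via R1 from blue(h,i)
round 2: derive conn(a,c) via R2 from conn(a,e), parent(e,c)
round 2: derive conn(c,c) via R2 from conn(c,a), parent(a,c)
round 2: derive conn(c,f) via R2 from conn(c,h), parent(h,f)
round 2: derive conn(c,j) via R2 from conn(c,a), parent(a,j)
round 2: derive conn(e,i) via R2 from conn(e,f), parent(f,i)
round 2: derive conn(f,c) via R2 from conn(f,a), parent(a,c)
round 2: derive conn(f,f) via R2 from conn(f,h), parent(h,f)
round 2: derive conn(f,j) via R2 from conn(f,a), parent(a,j)
round 2: derive conn(h,c) via R2 from conn(h,e), parent(e,c)
round 2: derive conn(h,j) via R2 from conn(h,i), parent(i,j)
round 3: derive conn(a,i) via R2 from conn(a,c), parent(c,i)
round 3: derive conn(c,e) via R2 from conn(c,c), parent(c,e)
round 3: derive conn(e,c) via R2 from conn(e,i), parent(i,c)
round 3: derive conn(e,j) via R2 from conn(e,i), parent(i,j)
round 3: derive conn(f,e) via R2 from conn(f,c), parent(c,e)
round 4: derive conn(a,f) via R2 from conn(a,i), parent(i,f)
round 4: derive conn(a,j) via R2 from conn(a,i), parent(i,j)
round 4: derive conn(e,e) via R2 from conn(e,c), parent(c,e)

yes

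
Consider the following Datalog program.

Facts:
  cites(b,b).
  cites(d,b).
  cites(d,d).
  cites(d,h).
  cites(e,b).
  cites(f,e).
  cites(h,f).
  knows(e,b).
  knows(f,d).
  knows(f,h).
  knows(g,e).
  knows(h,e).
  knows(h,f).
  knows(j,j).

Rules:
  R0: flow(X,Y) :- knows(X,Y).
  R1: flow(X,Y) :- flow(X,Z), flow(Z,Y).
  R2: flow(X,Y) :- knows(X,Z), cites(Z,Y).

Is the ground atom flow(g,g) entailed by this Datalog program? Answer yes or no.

no

round 1: derive flow(e,b) via R0 from knows(e,b)
round 1: derive flow(f,d) via R0 from knows(f,d)
round 1: derive flow(f,h) via R0 from knows(f,h)
round 1: derive flow(g,e) via R0 from knows(g,e)
round 1: derive flow(h,e) via R0 from knows(h,e)
round 1: derive flow(h,f) via R0 from knows(h,f)
round 1: derive flow(j,j) via R0 from knows(j,j)
round 1: derive flow(f,b) via R2 from knows(f,d), cites(d,b)
round 1: derive flow(f,f) via R2 from knows(f,h), cites(h,f)
round 1: derive flow(g,b) via R2 from knows(g,e), cites(e,b)
round 1: derive flow(h,b) via R2 from knows(h,e), cites(e,b)
round 2: derive flow(f,e) via R1 from flow(f,h), flow(h,e)
round 2: derive flow(h,d) via R1 from flow(h,f), flow(f,d)
round 2: derive flow(h,h) via R1 from flow(h,f), flow(f,h)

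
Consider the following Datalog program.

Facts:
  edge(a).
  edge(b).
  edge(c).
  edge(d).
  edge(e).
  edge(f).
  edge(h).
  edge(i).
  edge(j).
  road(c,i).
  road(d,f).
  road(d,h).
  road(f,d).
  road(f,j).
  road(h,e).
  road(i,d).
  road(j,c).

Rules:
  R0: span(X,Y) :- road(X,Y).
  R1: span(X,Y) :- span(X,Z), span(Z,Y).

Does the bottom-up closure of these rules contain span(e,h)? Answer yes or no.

no

round 1: derive span(c,i) via R0 from road(c,i)
round 1: derive span(d,f) via R0 from road(d,f)
round 1: derive span(d,h) via R0 from road(d,h)
round 1: derive span(f,d) via R0 from road(f,d)
round 1: derive span(f,j) via R0 from road(f,j)
round 1: derive span(h,e) via R0 from road(h,e)
round 1: derive span(i,d) via R0 from road(i,d)
round 1: derive span(j,c) via R0 from road(j,c)
round 2: derive span(c,d) via R1 from span(c,i), span(i,d)
round 2: derive span(d,d) via R1 from span(d,f), span(f,d)
round 2: derive span(d,e) via R1 from span(d,h), span(h,e)
round 2: derive span(d,j) via R1 from span(d,f), span(f,j)
round 2: derive span(f,c) via R1 from span(f,j), span(j,c)
round 2: derive span(f,f) via R1 from span(f,d), span(d,f)
round 2: derive span(f,h) via R1 from span(f,d), span(d,h)
round 2: derive span(i,f) via R1 from span(i,d), span(d,f)
round 2: derive span(i,h) via R1 from span(i,d), span(d,h)
round 2: derive span(j,i) via R1 from span(j,c), span(c,i)
round 3: derive span(c,e) via R1 from span(c,d), span(d,e)
round 3: derive span(c,f) via R1 from span(c,d), span(d,f)
round 3: derive span(c,h) via R1 from span(c,d), span(d,h)
round 3: derive span(c,j) via R1 from span(c,d), span(d,j)
round 3: derive span(d,c) via R1 from span(d,f), span(f,c)
round 3: derive span(d,i) via R1 from span(d,j), span(j,i)
round 3: derive span(f,e) via R1 from span(f,d), span(d,e)
round 3: derive span(f,i) via R1 from span(f,c), span(c,i)
round 3: derive span(i,c) via R1 from span(i,f), span(f,c)
round 3: derive span(i,e) via R1 from span(i,d), span(d,e)
round 3: derive span(i,j) via R1 from span(i,d), span(d,j)
round 3: derive span(j,d) via R1 from span(j,c), span(c,d)
round 3: derive span(j,f) via R1 from span(j,i), span(i,f)
round 3: derive span(j,h) via R1 from span(j,i), span(i,h)
round 4: derive span(c,c) via R1 from span(c,d), span(d,c)
round 4: derive span(i,i) via R1 from span(i,c), span(c,i)
round 4: derive span(j,e) via R1 from span(j,c), span(c,e)
round 4: derive span(j,j) via R1 from span(j,c), span(c,j)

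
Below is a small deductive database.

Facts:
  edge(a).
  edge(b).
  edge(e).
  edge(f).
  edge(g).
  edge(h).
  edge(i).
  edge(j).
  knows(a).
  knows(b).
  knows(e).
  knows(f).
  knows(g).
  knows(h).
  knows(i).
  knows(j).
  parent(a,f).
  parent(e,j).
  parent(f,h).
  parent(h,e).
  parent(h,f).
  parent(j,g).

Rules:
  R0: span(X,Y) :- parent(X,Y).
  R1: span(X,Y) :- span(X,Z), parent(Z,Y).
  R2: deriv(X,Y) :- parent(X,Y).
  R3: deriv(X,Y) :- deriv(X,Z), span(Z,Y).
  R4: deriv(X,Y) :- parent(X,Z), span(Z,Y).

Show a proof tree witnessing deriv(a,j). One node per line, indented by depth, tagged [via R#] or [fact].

deriv(a,j)  [via R3]
  deriv(a,h)  [via R3]
    deriv(a,f)  [via R2]
      parent(a,f)  [fact]
    span(f,h)  [via R0]
      parent(f,h)  [fact]
  span(h,j)  [via R1]
    span(h,e)  [via R0]
      parent(h,e)  [fact]
    parent(e,j)  [fact]

round 1: derive span(a,f) via R0 from parent(a,f)
round 1: derive span(e,j) via R0 from parent(e,j)
round 1: derive span(f,h) via R0 from parent(f,h)
round 1: derive span(h,e) via R0 from parent(h,e)
round 1: derive span(h,f) via R0 from parent(h,f)
round 1: derive span(j,g) via R0 from parent(j,g)
round 1: derive deriv(a,f) via R2 from parent(a,f)
round 1: derive deriv(e,j) via R2 from parent(e,j)
round 1: derive deriv(f,h) via R2 from parent(f,h)
round 1: derive deriv(h,e) via R2 from parent(h,e)
round 1: derive deriv(h,f) via R2 from parent(h,f)
round 1: derive deriv(j,g) via R2 from parent(j,g)
round 2: derive span(a,h) via R1 from span(a,f), parent(f,h)
round 2: derive span(e,g) via R1 from span(e,j), parent(j,g)
round 2: derive span(f,e) via R1 from span(f,h), parent(h,e)
round 2: derive span(f,f) via R1 from span(f,h), parent(h,f)
round 2: derive span(h,h) via R1 from span(h,f), parent(f,h)
round 2: derive span(h,j) via R1 from span(h,e), parent(e,j)
round 2: derive deriv(a,h) via R3 from deriv(a,f), span(f,h)
round 2: derive deriv(e,g) via R3 from deriv(e,j), span(j,g)
round 2: derive deriv(f,e) via R3 from deriv(f,h), span(h,e)
round 2: derive deriv(f,f) via R3 from deriv(f,h), span(h,f)
round 2: derive deriv(h,h) via R3 from deriv(h,f), span(f,h)
round 2: derive deriv(h,j) via R3 from deriv(h,e), span(e,j)
round 3: derive span(a,e) via R1 from span(a,h), parent(h,e)
round 3: derive span(f,j) via R1 from span(f,e), parent(e,j)
round 3: derive span(h,g) via R1 from span(h,j), parent(j,g)
round 3: derive deriv(a,e) via R3 from deriv(a,f), span(f,e)
round 3: derive deriv(a,j) via R3 from deriv(a,h), span(h,j)
round 3: derive deriv(f,g) via R3 from deriv(f,e), span(e,g)
round 3: derive deriv(f,j) via R3 from deriv(f,e), span(e,j)
round 3: derive deriv(h,g) via R3 from deriv(h,e), span(e,g)
round 4: derive span(a,j) via R1 from span(a,e), parent(e,j)
round 4: derive span(f,g) via R1 from span(f,j), parent(j,g)
round 4: derive deriv(a,g) via R3 from deriv(a,e), span(e,g)
round 5: derive span(a,g) via R1 from span(a,j), parent(j,g)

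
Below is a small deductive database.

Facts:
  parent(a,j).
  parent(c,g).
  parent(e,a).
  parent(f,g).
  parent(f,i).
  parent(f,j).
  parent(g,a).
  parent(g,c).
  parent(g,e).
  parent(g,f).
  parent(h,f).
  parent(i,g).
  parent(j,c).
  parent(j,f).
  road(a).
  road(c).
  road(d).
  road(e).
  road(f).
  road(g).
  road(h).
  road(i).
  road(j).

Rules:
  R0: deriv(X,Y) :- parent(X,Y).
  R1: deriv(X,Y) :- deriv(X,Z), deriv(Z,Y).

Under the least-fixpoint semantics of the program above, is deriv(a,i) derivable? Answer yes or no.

round 1: derive deriv(a,j) via R0 from parent(a,j)
round 1: derive deriv(c,g) via R0 from parent(c,g)
round 1: derive deriv(e,a) via R0 from parent(e,a)
round 1: derive deriv(f,g) via R0 from parent(f,g)
round 1: derive deriv(f,i) via R0 from parent(f,i)
round 1: derive deriv(f,j) via R0 from parent(f,j)
round 1: derive deriv(g,a) via R0 from parent(g,a)
round 1: derive deriv(g,c) via R0 from parent(g,c)
round 1: derive deriv(g,e) via R0 from parent(g,e)
round 1: derive deriv(g,f) via R0 from parent(g,f)
round 1: derive deriv(h,f) via R0 from parent(h,f)
round 1: derive deriv(i,g) via R0 from parent(i,g)
round 1: derive deriv(j,c) via R0 from parent(j,c)
round 1: derive deriv(j,f) via R0 from parent(j,f)
round 2: derive deriv(a,c) via R1 from deriv(a,j), deriv(j,c)
round 2: derive deriv(a,f) via R1 from deriv(a,j), deriv(j,f)
round 2: derive deriv(c,a) via R1 from deriv(c,g), deriv(g,a)
round 2: derive deriv(c,c) via R1 from deriv(c,g), deriv(g,c)
round 2: derive deriv(c,e) via R1 from deriv(c,g), deriv(g,e)
round 2: derive deriv(c,f) via R1 from deriv(c,g), deriv(g,f)
round 2: derive deriv(e,j) via R1 from deriv(e,a), deriv(a,j)
round 2: derive deriv(f,a) via R1 from deriv(f,g), deriv(g,a)
round 2: derive deriv(f,c) via R1 from deriv(f,g), deriv(g,c)
round 2: derive deriv(f,e) via R1 from deriv(f,g), deriv(g,e)
round 2: derive deriv(f,f) via R1 from deriv(f,g), deriv(g,f)
round 2: derive deriv(g,g) via R1 from deriv(g,c), deriv(c,g)
round 2: derive deriv(g,i) via R1 from deriv(g,f), deriv(f,i)
round 2: derive deriv(g,j) via R1 from deriv(g,a), deriv(a,j)
round 2: derive deriv(h,g) via R1 from deriv(h,f), deriv(f,g)
round 2: derive deriv(h,i) via R1 from deriv(h,f), deriv(f,i)
round 2: derive deriv(h,j) via R1 from deriv(h,f), deriv(f,j)
round 2: derive deriv(i,a) via R1 from deriv(i,g), deriv(g,a)
round 2: derive deriv(i,c) via R1 from deriv(i,g), deriv(g,c)
round 2: derive deriv(i,e) via R1 from deriv(i,g), deriv(g,e)
round 2: derive deriv(i,f) via R1 from deriv(i,g), deriv(g,f)
round 2: derive deriv(j,g) via R1 from deriv(j,c), deriv(c,g)
round 2: derive deriv(j,i) via R1 from deriv(j,f), deriv(f,i)
round 2: derive deriv(j,j) via R1 from deriv(j,f), deriv(f,j)
round 3: derive deriv(a,a) via R1 from deriv(a,c), deriv(c,a)
round 3: derive deriv(a,e) via R1 from deriv(a,c), deriv(c,e)
round 3: derive deriv(a,g) via R1 from deriv(a,c), deriv(c,g)
round 3: derive deriv(a,i) via R1 from deriv(a,f), deriv(f,i)
round 3: derive deriv(c,i) via R1 from deriv(c,f), deriv(f,i)
round 3: derive deriv(c,j) via R1 from deriv(c,a), deriv(a,j)
round 3: derive deriv(e,c) via R1 from deriv(e,a), deriv(a,c)
round 3: derive deriv(e,f) via R1 from deriv(e,a), deriv(a,f)
round 3: derive deriv(e,g) via R1 from deriv(e,j), deriv(j,g)
round 3: derive deriv(e,i) via R1 from deriv(e,j), deriv(j,i)
round 3: derive deriv(h,a) via R1 from deriv(h,f), deriv(f,a)
round 3: derive deriv(h,c) via R1 from deriv(h,f), deriv(f,c)
round 3: derive deriv(h,e) via R1 from deriv(h,f), deriv(f,e)
round 3: derive deriv(i,i) via R1 from deriv(i,f), deriv(f,i)
round 3: derive deriv(i,j) via R1 from deriv(i,a), deriv(a,j)
round 3: derive deriv(j,a) via R1 from deriv(j,c), deriv(c,a)
round 3: derive deriv(j,e) via R1 from deriv(j,c), deriv(c,e)
round 4: derive deriv(e,e) via R1 from deriv(e,a), deriv(a,e)

yes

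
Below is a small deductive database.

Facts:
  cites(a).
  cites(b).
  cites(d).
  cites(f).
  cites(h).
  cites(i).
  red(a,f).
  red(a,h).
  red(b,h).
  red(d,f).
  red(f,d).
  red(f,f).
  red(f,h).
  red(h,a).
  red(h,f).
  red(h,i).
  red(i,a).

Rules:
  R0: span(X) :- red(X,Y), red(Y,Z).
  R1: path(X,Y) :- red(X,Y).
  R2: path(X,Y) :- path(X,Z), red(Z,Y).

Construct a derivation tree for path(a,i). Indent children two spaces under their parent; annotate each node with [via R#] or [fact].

path(a,i)  [via R2]
  path(a,h)  [via R1]
    red(a,h)  [fact]
  red(h,i)  [fact]

round 1: derive path(a,f) via R1 from red(a,f)
round 1: derive path(a,h) via R1 from red(a,h)
round 1: derive path(b,h) via R1 from red(b,h)
round 1: derive path(d,f) via R1 from red(d,f)
round 1: derive path(f,d) via R1 from red(f,d)
round 1: derive path(f,f) via R1 from red(f,f)
round 1: derive path(f,h) via R1 from red(f,h)
round 1: derive path(h,a) via R1 from red(h,a)
round 1: derive path(h,f) via R1 from red(h,f)
round 1: derive path(h,i) via R1 from red(h,i)
round 1: derive path(i,a) via R1 from red(i,a)
round 2: derive path(a,a) via R2 from path(a,h), red(h,a)
round 2: derive path(a,d) via R2 from path(a,f), red(f,d)
round 2: derive path(a,i) via R2 from path(a,h), red(h,i)
round 2: derive path(b,a) via R2 from path(b,h), red(h,a)
round 2: derive path(b,f) via R2 from path(b,h), red(h,f)
round 2: derive path(b,i) via R2 from path(b,h), red(h,i)
round 2: derive path(d,d) via R2 from path(d,f), red(f,d)
round 2: derive path(d,h) via R2 from path(d,f), red(f,h)
round 2: derive path(f,a) via R2 from path(f,h), red(h,a)
round 2: derive path(f,i) via R2 from path(f,h), red(h,i)
round 2: derive path(h,d) via R2 from path(h,f), red(f,d)
round 2: derive path(h,h) via R2 from path(h,a), red(a,h)
round 2: derive path(i,f) via R2 from path(i,a), red(a,f)
round 2: derive path(i,h) via R2 from path(i,a), red(a,h)
round 3: derive path(b,d) via R2 from path(b,f), red(f,d)
round 3: derive path(d,a) via R2 from path(d,h), red(h,a)
round 3: derive path(d,i) via R2 from path(d,h), red(h,i)
round 3: derive path(i,d) via R2 from path(i,f), red(f,d)
round 3: derive path(i,i) via R2 from path(i,h), red(h,i)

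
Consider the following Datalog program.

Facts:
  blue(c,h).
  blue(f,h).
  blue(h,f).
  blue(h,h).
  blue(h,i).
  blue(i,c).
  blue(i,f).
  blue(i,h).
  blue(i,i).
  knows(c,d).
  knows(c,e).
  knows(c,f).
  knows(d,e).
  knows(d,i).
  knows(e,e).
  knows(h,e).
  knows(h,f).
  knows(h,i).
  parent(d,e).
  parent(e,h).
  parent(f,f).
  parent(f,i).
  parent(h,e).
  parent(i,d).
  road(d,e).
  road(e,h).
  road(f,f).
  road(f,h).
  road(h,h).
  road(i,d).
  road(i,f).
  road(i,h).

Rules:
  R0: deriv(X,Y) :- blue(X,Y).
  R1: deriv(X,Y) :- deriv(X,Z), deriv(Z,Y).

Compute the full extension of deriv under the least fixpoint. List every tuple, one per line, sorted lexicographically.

round 1: derive deriv(c,h) via R0 from blue(c,h)
round 1: derive deriv(f,h) via R0 from blue(f,h)
round 1: derive deriv(h,f) via R0 from blue(h,f)
round 1: derive deriv(h,h) via R0 from blue(h,h)
round 1: derive deriv(h,i) via R0 from blue(h,i)
round 1: derive deriv(i,c) via R0 from blue(i,c)
round 1: derive deriv(i,f) via R0 from blue(i,f)
round 1: derive deriv(i,h) via R0 from blue(i,h)
round 1: derive deriv(i,i) via R0 from blue(i,i)
round 2: derive deriv(c,f) via R1 from deriv(c,h), deriv(h,f)
round 2: derive deriv(c,i) via R1 from deriv(c,h), deriv(h,i)
round 2: derive deriv(f,f) via R1 from deriv(f,h), deriv(h,f)
round 2: derive deriv(f,i) via R1 from deriv(f,h), deriv(h,i)
round 2: derive deriv(h,c) via R1 from deriv(h,i), deriv(i,c)
round 3: derive deriv(c,c) via R1 from deriv(c,h), deriv(h,c)
round 3: derive deriv(f,c) via R1 from deriv(f,h), deriv(h,c)

deriv(c,c)
deriv(c,f)
deriv(c,h)
deriv(c,i)
deriv(f,c)
deriv(f,f)
deriv(f,h)
deriv(f,i)
deriv(h,c)
deriv(h,f)
deriv(h,h)
deriv(h,i)
deriv(i,c)
deriv(i,f)
deriv(i,h)
deriv(i,i)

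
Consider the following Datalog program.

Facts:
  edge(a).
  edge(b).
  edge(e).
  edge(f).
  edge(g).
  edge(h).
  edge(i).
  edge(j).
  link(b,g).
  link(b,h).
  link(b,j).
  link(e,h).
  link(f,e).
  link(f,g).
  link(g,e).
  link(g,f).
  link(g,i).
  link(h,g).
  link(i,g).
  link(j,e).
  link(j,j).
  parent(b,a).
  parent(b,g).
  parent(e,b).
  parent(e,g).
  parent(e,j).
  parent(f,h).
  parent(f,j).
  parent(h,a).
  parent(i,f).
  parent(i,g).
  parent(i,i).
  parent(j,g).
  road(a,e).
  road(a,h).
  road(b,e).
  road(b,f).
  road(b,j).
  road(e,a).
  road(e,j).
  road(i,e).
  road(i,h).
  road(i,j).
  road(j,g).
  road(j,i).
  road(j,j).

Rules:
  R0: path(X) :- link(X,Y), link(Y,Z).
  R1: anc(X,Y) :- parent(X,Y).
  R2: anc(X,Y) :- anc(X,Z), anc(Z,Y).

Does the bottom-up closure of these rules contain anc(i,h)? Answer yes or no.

yes

round 1: derive anc(b,a) via R1 from parent(b,a)
round 1: derive anc(b,g) via R1 from parent(b,g)
round 1: derive anc(e,b) via R1 from parent(e,b)
round 1: derive anc(e,g) via R1 from parent(e,g)
round 1: derive anc(e,j) via R1 from parent(e,j)
round 1: derive anc(f,h) via R1 from parent(f,h)
round 1: derive anc(f,j) via R1 from parent(f,j)
round 1: derive anc(h,a) via R1 from parent(h,a)
round 1: derive anc(i,f) via R1 from parent(i,f)
round 1: derive anc(i,g) via R1 from parent(i,g)
round 1: derive anc(i,i) via R1 from parent(i,i)
round 1: derive anc(j,g) via R1 from parent(j,g)
round 2: derive anc(e,a) via R2 from anc(e,b), anc(b,a)
round 2: derive anc(f,a) via R2 from anc(f,h), anc(h,a)
round 2: derive anc(f,g) via R2 from anc(f,j), anc(j,g)
round 2: derive anc(i,h) via R2 from anc(i,f), anc(f,h)
round 2: derive anc(i,j) via R2 from anc(i,f), anc(f,j)
round 3: derive anc(i,a) via R2 from anc(i,f), anc(f,a)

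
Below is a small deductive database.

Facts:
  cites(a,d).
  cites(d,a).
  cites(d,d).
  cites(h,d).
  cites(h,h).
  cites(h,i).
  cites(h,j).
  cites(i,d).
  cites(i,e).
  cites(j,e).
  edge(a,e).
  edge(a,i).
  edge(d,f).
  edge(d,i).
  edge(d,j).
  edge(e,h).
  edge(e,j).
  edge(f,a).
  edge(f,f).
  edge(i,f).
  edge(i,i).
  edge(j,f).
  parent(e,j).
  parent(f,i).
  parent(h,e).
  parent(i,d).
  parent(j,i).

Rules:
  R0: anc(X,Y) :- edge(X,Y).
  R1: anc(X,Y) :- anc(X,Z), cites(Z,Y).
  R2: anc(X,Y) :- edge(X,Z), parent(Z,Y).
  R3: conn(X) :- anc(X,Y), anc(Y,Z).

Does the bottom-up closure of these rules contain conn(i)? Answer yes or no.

yes

round 1: derive anc(a,e) via R0 from edge(a,e)
round 1: derive anc(a,i) via R0 from edge(a,i)
round 1: derive anc(d,f) via R0 from edge(d,f)
round 1: derive anc(d,i) via R0 from edge(d,i)
round 1: derive anc(d,j) via R0 from edge(d,j)
round 1: derive anc(e,h) via R0 from edge(e,h)
round 1: derive anc(e,j) via R0 from edge(e,j)
round 1: derive anc(f,a) via R0 from edge(f,a)
round 1: derive anc(f,f) via R0 from edge(f,f)
round 1: derive anc(i,f) via R0 from edge(i,f)
round 1: derive anc(i,i) via R0 from edge(i,i)
round 1: derive anc(j,f) via R0 from edge(j,f)
round 1: derive anc(a,d) via R2 from edge(a,i), parent(i,d)
round 1: derive anc(a,j) via R2 from edge(a,e), parent(e,j)
round 1: derive anc(d,d) via R2 from edge(d,i), parent(i,d)
round 1: derive anc(e,e) via R2 from edge(e,h), parent(h,e)
round 1: derive anc(e,i) via R2 from edge(e,j), parent(j,i)
round 1: derive anc(f,i) via R2 from edge(f,f), parent(f,i)
round 1: derive anc(i,d) via R2 from edge(i,i), parent(i,d)
round 1: derive anc(j,i) via R2 from edge(j,f), parent(f,i)
round 2: derive anc(a,a) via R1 from anc(a,d), cites(d,a)
round 2: derive anc(d,a) via R1 from anc(d,d), cites(d,a)
round 2: derive anc(d,e) via R1 from anc(d,i), cites(i,e)
round 2: derive anc(e,d) via R1 from anc(e,h), cites(h,d)
round 2: derive anc(f,d) via R1 from anc(f,a), cites(a,d)
round 2: derive anc(f,e) via R1 from anc(f,i), cites(i,e)
round 2: derive anc(i,a) via R1 from anc(i,d), cites(d,a)
round 2: derive anc(i,e) via R1 from anc(i,i), cites(i,e)
round 2: derive anc(j,d) via R1 from anc(j,i), cites(i,d)
round 2: derive anc(j,e) via R1 from anc(j,i), cites(i,e)
round 2: derive conn(a) via R3 from anc(a,d), anc(d,d)
round 2: derive conn(d) via R3 from anc(d,d), anc(d,d)
round 2: derive conn(e) via R3 from anc(e,e), anc(e,e)
round 2: derive conn(f) via R3 from anc(f,a), anc(a,d)
round 2: derive conn(i) via R3 from anc(i,d), anc(d,d)
round 2: derive conn(j) via R3 from anc(j,f), anc(f,a)
round 3: derive anc(e,a) via R1 from anc(e,d), cites(d,a)
round 3: derive anc(j,a) via R1 from anc(j,d), cites(d,a)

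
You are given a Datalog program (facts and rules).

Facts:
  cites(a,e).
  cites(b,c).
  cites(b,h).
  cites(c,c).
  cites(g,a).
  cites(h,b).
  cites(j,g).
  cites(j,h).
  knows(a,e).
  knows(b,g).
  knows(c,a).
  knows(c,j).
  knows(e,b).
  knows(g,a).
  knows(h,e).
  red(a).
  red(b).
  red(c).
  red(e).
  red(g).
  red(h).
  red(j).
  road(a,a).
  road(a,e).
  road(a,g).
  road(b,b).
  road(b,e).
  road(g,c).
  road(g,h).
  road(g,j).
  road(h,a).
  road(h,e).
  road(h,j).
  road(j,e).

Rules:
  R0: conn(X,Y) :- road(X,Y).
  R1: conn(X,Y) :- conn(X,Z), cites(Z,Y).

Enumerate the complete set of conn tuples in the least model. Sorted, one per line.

conn(a,a)
conn(a,e)
conn(a,g)
conn(b,b)
conn(b,c)
conn(b,e)
conn(b,h)
conn(g,a)
conn(g,b)
conn(g,c)
conn(g,e)
conn(g,g)
conn(g,h)
conn(g,j)
conn(h,a)
conn(h,b)
conn(h,c)
conn(h,e)
conn(h,g)
conn(h,h)
conn(h,j)
conn(j,e)

round 1: derive conn(a,a) via R0 from road(a,a)
round 1: derive conn(a,e) via R0 from road(a,e)
round 1: derive conn(a,g) via R0 from road(a,g)
round 1: derive conn(b,b) via R0 from road(b,b)
round 1: derive conn(b,e) via R0 from road(b,e)
round 1: derive conn(g,c) via R0 from road(g,c)
round 1: derive conn(g,h) via R0 from road(g,h)
round 1: derive conn(g,j) via R0 from road(g,j)
round 1: derive conn(h,a) via R0 from road(h,a)
round 1: derive conn(h,e) via R0 from road(h,e)
round 1: derive conn(h,j) via R0 from road(h,j)
round 1: derive conn(j,e) via R0 from road(j,e)
round 2: derive conn(b,c) via R1 from conn(b,b), cites(b,c)
round 2: derive conn(b,h) via R1 from conn(b,b), cites(b,h)
round 2: derive conn(g,b) via R1 from conn(g,h), cites(h,b)
round 2: derive conn(g,g) via R1 from conn(g,j), cites(j,g)
round 2: derive conn(h,g) via R1 from conn(h,j), cites(j,g)
round 2: derive conn(h,h) via R1 from conn(h,j), cites(j,h)
round 3: derive conn(g,a) via R1 from conn(g,g), cites(g,a)
round 3: derive conn(h,b) via R1 from conn(h,h), cites(h,b)
round 4: derive conn(g,e) via R1 from conn(g,a), cites(a,e)
round 4: derive conn(h,c) via R1 from conn(h,b), cites(b,c)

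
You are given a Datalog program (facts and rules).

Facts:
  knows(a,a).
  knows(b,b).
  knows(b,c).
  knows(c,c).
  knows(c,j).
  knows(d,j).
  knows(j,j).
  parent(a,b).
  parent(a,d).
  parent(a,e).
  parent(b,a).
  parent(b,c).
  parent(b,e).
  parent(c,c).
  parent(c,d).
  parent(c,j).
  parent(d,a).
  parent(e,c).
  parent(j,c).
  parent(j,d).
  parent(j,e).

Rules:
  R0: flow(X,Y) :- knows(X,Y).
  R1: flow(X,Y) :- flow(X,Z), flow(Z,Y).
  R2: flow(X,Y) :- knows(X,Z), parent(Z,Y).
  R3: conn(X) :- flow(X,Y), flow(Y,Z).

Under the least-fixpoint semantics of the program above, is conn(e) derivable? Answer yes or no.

round 1: derive flow(a,a) via R0 from knows(a,a)
round 1: derive flow(b,b) via R0 from knows(b,b)
round 1: derive flow(b,c) via R0 from knows(b,c)
round 1: derive flow(c,c) via R0 from knows(c,c)
round 1: derive flow(c,j) via R0 from knows(c,j)
round 1: derive flow(d,j) via R0 from knows(d,j)
round 1: derive flow(j,j) via R0 from knows(j,j)
round 1: derive flow(a,b) via R2 from knows(a,a), parent(a,b)
round 1: derive flow(a,d) via R2 from knows(a,a), parent(a,d)
round 1: derive flow(a,e) via R2 from knows(a,a), parent(a,e)
round 1: derive flow(b,a) via R2 from knows(b,b), parent(b,a)
round 1: derive flow(b,d) via R2 from knows(b,c), parent(c,d)
round 1: derive flow(b,e) via R2 from knows(b,b), parent(b,e)
round 1: derive flow(b,j) via R2 from knows(b,c), parent(c,j)
round 1: derive flow(c,d) via R2 from knows(c,c), parent(c,d)
round 1: derive flow(c,e) via R2 from knows(c,j), parent(j,e)
round 1: derive flow(d,c) via R2 from knows(d,j), parent(j,c)
round 1: derive flow(d,d) via R2 from knows(d,j), parent(j,d)
round 1: derive flow(d,e) via R2 from knows(d,j), parent(j,e)
round 1: derive flow(j,c) via R2 from knows(j,j), parent(j,c)
round 1: derive flow(j,d) via R2 from knows(j,j), parent(j,d)
round 1: derive flow(j,e) via R2 from knows(j,j), parent(j,e)
round 2: derive flow(a,c) via R1 from flow(a,b), flow(b,c)
round 2: derive flow(a,j) via R1 from flow(a,b), flow(b,j)
round 2: derive conn(a) via R3 from flow(a,a), flow(a,a)
round 2: derive conn(b) via R3 from flow(b,a), flow(a,a)
round 2: derive conn(c) via R3 from flow(c,c), flow(c,c)
round 2: derive conn(d) via R3 from flow(d,c), flow(c,c)
round 2: derive conn(j) via R3 from flow(j,c), flow(c,c)

no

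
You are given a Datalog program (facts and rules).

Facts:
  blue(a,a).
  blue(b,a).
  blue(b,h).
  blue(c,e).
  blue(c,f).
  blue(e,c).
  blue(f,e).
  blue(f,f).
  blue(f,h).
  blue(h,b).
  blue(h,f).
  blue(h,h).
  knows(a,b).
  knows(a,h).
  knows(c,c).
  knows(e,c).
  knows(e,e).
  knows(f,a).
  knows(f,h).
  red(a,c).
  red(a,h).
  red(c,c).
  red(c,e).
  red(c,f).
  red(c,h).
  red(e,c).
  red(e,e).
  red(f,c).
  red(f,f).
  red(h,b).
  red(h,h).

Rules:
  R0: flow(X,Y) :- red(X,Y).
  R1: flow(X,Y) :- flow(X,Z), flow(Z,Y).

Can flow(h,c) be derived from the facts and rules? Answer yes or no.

round 1: derive flow(a,c) via R0 from red(a,c)
round 1: derive flow(a,h) via R0 from red(a,h)
round 1: derive flow(c,c) via R0 from red(c,c)
round 1: derive flow(c,e) via R0 from red(c,e)
round 1: derive flow(c,f) via R0 from red(c,f)
round 1: derive flow(c,h) via R0 from red(c,h)
round 1: derive flow(e,c) via R0 from red(e,c)
round 1: derive flow(e,e) via R0 from red(e,e)
round 1: derive flow(f,c) via R0 from red(f,c)
round 1: derive flow(f,f) via R0 from red(f,f)
round 1: derive flow(h,b) via R0 from red(h,b)
round 1: derive flow(h,h) via R0 from red(h,h)
round 2: derive flow(a,b) via R1 from flow(a,h), flow(h,b)
round 2: derive flow(a,e) via R1 from flow(a,c), flow(c,e)
round 2: derive flow(a,f) via R1 from flow(a,c), flow(c,f)
round 2: derive flow(c,b) via R1 from flow(c,h), flow(h,b)
round 2: derive flow(e,f) via R1 from flow(e,c), flow(c,f)
round 2: derive flow(e,h) via R1 from flow(e,c), flow(c,h)
round 2: derive flow(f,e) via R1 from flow(f,c), flow(c,e)
round 2: derive flow(f,h) via R1 from flow(f,c), flow(c,h)
round 3: derive flow(e,b) via R1 from flow(e,c), flow(c,b)
round 3: derive flow(f,b) via R1 from flow(f,c), flow(c,b)

no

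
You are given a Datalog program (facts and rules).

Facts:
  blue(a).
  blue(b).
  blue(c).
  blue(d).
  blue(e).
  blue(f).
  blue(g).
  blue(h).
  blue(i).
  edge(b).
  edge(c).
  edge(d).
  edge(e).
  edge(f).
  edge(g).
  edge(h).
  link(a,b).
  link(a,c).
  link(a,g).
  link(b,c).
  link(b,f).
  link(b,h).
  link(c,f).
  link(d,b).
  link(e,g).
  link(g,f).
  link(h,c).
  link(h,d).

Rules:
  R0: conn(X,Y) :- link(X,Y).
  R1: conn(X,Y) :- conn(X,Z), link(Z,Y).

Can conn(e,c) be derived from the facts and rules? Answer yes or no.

no

round 1: derive conn(a,b) via R0 from link(a,b)
round 1: derive conn(a,c) via R0 from link(a,c)
round 1: derive conn(a,g) via R0 from link(a,g)
round 1: derive conn(b,c) via R0 from link(b,c)
round 1: derive conn(b,f) via R0 from link(b,f)
round 1: derive conn(b,h) via R0 from link(b,h)
round 1: derive conn(c,f) via R0 from link(c,f)
round 1: derive conn(d,b) via R0 from link(d,b)
round 1: derive conn(e,g) via R0 from link(e,g)
round 1: derive conn(g,f) via R0 from link(g,f)
round 1: derive conn(h,c) via R0 from link(h,c)
round 1: derive conn(h,d) via R0 from link(h,d)
round 2: derive conn(a,f) via R1 from conn(a,b), link(b,f)
round 2: derive conn(a,h) via R1 from conn(a,b), link(b,h)
round 2: derive conn(b,d) via R1 from conn(b,h), link(h,d)
round 2: derive conn(d,c) via R1 from conn(d,b), link(b,c)
round 2: derive conn(d,f) via R1 from conn(d,b), link(b,f)
round 2: derive conn(d,h) via R1 from conn(d,b), link(b,h)
round 2: derive conn(e,f) via R1 from conn(e,g), link(g,f)
round 2: derive conn(h,b) via R1 from conn(h,d), link(d,b)
round 2: derive conn(h,f) via R1 from conn(h,c), link(c,f)
round 3: derive conn(a,d) via R1 from conn(a,h), link(h,d)
round 3: derive conn(b,b) via R1 from conn(b,d), link(d,b)
round 3: derive conn(d,d) via R1 from conn(d,h), link(h,d)
round 3: derive conn(h,h) via R1 from conn(h,b), link(b,h)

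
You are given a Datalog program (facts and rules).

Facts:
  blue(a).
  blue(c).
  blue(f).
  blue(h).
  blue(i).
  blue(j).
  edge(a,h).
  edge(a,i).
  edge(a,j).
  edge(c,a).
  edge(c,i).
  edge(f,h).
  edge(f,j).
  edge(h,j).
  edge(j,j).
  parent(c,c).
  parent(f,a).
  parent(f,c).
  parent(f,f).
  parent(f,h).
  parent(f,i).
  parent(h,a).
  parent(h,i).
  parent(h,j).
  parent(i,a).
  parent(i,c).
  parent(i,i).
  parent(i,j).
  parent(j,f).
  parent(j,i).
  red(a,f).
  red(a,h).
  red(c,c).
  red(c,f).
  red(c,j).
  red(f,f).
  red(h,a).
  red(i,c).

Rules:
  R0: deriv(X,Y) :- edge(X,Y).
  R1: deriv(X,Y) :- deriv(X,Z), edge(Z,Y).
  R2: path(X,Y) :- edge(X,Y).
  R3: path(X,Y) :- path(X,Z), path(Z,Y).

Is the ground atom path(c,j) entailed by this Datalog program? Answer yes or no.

yes

round 1: derive path(a,h) via R2 from edge(a,h)
round 1: derive path(a,i) via R2 from edge(a,i)
round 1: derive path(a,j) via R2 from edge(a,j)
round 1: derive path(c,a) via R2 from edge(c,a)
round 1: derive path(c,i) via R2 from edge(c,i)
round 1: derive path(f,h) via R2 from edge(f,h)
round 1: derive path(f,j) via R2 from edge(f,j)
round 1: derive path(h,j) via R2 from edge(h,j)
round 1: derive path(j,j) via R2 from edge(j,j)
round 2: derive path(c,h) via R3 from path(c,a), path(a,h)
round 2: derive path(c,j) via R3 from path(c,a), path(a,j)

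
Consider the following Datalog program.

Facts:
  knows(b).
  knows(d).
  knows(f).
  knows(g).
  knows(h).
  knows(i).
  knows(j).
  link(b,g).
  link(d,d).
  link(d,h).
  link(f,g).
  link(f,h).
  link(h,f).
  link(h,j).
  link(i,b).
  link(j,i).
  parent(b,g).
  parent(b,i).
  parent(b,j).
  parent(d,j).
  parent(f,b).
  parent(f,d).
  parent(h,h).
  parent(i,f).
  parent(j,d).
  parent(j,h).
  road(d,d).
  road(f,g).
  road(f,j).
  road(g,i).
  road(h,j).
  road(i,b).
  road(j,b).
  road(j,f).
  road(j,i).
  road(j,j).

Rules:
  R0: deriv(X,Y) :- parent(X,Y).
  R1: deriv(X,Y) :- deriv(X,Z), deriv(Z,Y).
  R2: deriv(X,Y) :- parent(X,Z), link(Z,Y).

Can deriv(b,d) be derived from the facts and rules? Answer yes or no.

yes

round 1: derive deriv(b,g) via R0 from parent(b,g)
round 1: derive deriv(b,i) via R0 from parent(b,i)
round 1: derive deriv(b,j) via R0 from parent(b,j)
round 1: derive deriv(d,j) via R0 from parent(d,j)
round 1: derive deriv(f,b) via R0 from parent(f,b)
round 1: derive deriv(f,d) via R0 from parent(f,d)
round 1: derive deriv(h,h) via R0 from parent(h,h)
round 1: derive deriv(i,f) via R0 from parent(i,f)
round 1: derive deriv(j,d) via R0 from parent(j,d)
round 1: derive deriv(j,h) via R0 from parent(j,h)
round 1: derive deriv(b,b) via R2 from parent(b,i), link(i,b)
round 1: derive deriv(d,i) via R2 from parent(d,j), link(j,i)
round 1: derive deriv(f,g) via R2 from parent(f,b), link(b,g)
round 1: derive deriv(f,h) via R2 from parent(f,d), link(d,h)
round 1: derive deriv(h,f) via R2 from parent(h,h), link(h,f)
round 1: derive deriv(h,j) via R2 from parent(h,h), link(h,j)
round 1: derive deriv(i,g) via R2 from parent(i,f), link(f,g)
round 1: derive deriv(i,h) via R2 from parent(i,f), link(f,h)
round 1: derive deriv(j,f) via R2 from parent(j,h), link(h,f)
round 1: derive deriv(j,j) via R2 from parent(j,h), link(h,j)
round 2: derive deriv(b,d) via R1 from deriv(b,j), deriv(j,d)
round 2: derive deriv(b,f) via R1 from deriv(b,i), deriv(i,f)
round 2: derive deriv(b,h) via R1 from deriv(b,i), deriv(i,h)
round 2: derive deriv(d,d) via R1 from deriv(d,j), deriv(j,d)
round 2: derive deriv(d,f) via R1 from deriv(d,i), deriv(i,f)
round 2: derive deriv(d,g) via R1 from deriv(d,i), deriv(i,g)
round 2: derive deriv(d,h) via R1 from deriv(d,i), deriv(i,h)
round 2: derive deriv(f,f) via R1 from deriv(f,h), deriv(h,f)
round 2: derive deriv(f,i) via R1 from deriv(f,b), deriv(b,i)
round 2: derive deriv(f,j) via R1 from deriv(f,b), deriv(b,j)
round 2: derive deriv(h,b) via R1 from deriv(h,f), deriv(f,b)
round 2: derive deriv(h,d) via R1 from deriv(h,f), deriv(f,d)
round 2: derive deriv(h,g) via R1 from deriv(h,f), deriv(f,g)
round 2: derive deriv(i,b) via R1 from deriv(i,f), deriv(f,b)
round 2: derive deriv(i,d) via R1 from deriv(i,f), deriv(f,d)
round 2: derive deriv(i,j) via R1 from deriv(i,h), deriv(h,j)
round 2: derive deriv(j,b) via R1 from deriv(j,f), deriv(f,b)
round 2: derive deriv(j,g) via R1 from deriv(j,f), deriv(f,g)
round 2: derive deriv(j,i) via R1 from deriv(j,d), deriv(d,i)
round 3: derive deriv(d,b) via R1 from deriv(d,f), deriv(f,b)
round 3: derive deriv(h,i) via R1 from deriv(h,b), deriv(b,i)
round 3: derive deriv(i,i) via R1 from deriv(i,b), deriv(b,i)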